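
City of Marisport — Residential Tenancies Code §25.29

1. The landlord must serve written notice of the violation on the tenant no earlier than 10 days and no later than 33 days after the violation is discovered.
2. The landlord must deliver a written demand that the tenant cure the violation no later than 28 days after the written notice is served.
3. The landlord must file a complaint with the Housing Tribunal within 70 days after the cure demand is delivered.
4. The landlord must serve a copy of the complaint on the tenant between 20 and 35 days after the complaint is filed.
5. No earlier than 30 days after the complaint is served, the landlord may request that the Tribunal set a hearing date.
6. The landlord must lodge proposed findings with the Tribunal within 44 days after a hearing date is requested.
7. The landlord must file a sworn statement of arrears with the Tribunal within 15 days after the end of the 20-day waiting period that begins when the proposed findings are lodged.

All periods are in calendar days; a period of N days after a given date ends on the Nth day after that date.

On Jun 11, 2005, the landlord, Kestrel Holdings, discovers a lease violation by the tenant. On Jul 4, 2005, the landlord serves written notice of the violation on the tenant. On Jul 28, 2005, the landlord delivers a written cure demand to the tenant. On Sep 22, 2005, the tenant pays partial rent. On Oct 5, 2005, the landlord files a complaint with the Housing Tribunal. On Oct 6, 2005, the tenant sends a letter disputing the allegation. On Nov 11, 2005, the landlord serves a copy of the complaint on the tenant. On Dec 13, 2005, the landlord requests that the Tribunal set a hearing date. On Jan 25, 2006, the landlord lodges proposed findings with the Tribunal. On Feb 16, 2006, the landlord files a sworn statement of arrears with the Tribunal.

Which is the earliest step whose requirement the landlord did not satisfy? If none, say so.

Step 1 — 10 and 33 days from Jun 11, 2005 (when the violation is discovered) are Jun 21, 2005 and Jul 14, 2005 respectively; done Jul 4, 2005, which is between those dates.
Step 2 — counting 28 days from Jul 4, 2005 (when the written notice is served) gives a deadline of Aug 1, 2005; Jul 28, 2005 is within that limit.
Step 3 — counting 70 days from Jul 28, 2005 (when the cure demand is delivered) gives a deadline of Oct 6, 2005; done Oct 5, 2005 — timely.
Step 4 — 20 and 35 days from Oct 5, 2005 (when the complaint is filed) are Oct 25, 2005 and Nov 9, 2005 respectively; Nov 11, 2005 is 2 days past the end of the window.
Later steps need not be reached.

Step 4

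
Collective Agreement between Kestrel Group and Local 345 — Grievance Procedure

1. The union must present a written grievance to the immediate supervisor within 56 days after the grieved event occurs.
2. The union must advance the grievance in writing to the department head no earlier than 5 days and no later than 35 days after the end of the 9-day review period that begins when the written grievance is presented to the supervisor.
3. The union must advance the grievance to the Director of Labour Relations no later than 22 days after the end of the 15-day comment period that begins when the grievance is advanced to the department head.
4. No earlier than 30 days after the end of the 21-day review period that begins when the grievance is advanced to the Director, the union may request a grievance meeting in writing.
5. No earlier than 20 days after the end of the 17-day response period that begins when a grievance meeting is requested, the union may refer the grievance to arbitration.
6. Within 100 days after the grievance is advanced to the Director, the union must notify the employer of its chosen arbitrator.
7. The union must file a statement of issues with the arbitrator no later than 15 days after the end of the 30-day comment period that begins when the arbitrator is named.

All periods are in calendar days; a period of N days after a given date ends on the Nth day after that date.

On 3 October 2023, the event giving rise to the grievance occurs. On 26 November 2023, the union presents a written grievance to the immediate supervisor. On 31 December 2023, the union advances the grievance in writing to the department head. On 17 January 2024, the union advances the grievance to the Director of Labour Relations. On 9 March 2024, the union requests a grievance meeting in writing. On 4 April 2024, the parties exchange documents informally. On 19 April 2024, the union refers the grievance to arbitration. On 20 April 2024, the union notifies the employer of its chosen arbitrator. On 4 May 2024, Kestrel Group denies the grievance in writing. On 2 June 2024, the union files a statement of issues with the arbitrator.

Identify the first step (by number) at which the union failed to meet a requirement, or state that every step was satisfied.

None — every step was satisfied

Step 1: 56 days after 3 October 2023 (when the grieved event occurs) is 28 November 2023; 26 November 2023 is within that limit.
Step 2: the window is 5–35 days after 5 December 2023 (end of the 9-day review period, which began when the written grievance is presented to the supervisor on 26 November 2023), so 10 December 2023 through 9 January 2024; done 31 December 2023 — within the window.
Step 3: 22 days after 15 January 2024 (end of the 15-day comment period, which began when the grievance is advanced to the department head on 31 December 2023) is 6 February 2024; 17 January 2024 is within that limit.
Step 4: the earliest permitted date is 30 days after 7 February 2024 (end of the 21-day review period, which began when the grievance is advanced to the Director on 17 January 2024), i.e. 8 March 2024; done 9 March 2024, after the minimum wait.
Step 5: the earliest permitted date is 20 days after 26 March 2024 (end of the 17-day response period, which began when a grievance meeting is requested on 9 March 2024), i.e. 15 April 2024; 19 April 2024 is on or after that date.
Step 6: 100 days after 17 January 2024 (when the grievance is advanced to the Director) is 26 April 2024; 20 April 2024 is within that limit.
Step 7: 15 days after 20 May 2024 (end of the 30-day comment period, which began when the arbitrator is named on 20 April 2024) is 4 June 2024; 2 June 2024 is within that limit.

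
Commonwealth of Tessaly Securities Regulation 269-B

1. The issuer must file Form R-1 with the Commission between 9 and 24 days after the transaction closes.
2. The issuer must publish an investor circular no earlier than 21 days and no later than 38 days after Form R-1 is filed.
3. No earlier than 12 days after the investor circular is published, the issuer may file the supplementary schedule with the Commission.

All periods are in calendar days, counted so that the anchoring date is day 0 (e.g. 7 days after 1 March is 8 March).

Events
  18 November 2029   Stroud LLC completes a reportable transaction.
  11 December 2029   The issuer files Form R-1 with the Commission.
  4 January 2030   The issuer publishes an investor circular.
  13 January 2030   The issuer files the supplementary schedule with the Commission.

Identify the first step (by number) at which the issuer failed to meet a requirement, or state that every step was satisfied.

Step 3

Step 1: the window is 9–24 days after 18 November 2029 (when the transaction closes), so 27 November 2029 through 12 December 2029; done 11 December 2029, which is between those dates.
Step 2: the window is 21–38 days after 11 December 2029 (when Form R-1 is filed), so 1 January 2030 through 18 January 2030; done 4 January 2030 — within the window.
Step 3: the earliest permitted date is 12 days after 4 January 2030 (when the investor circular is published), i.e. 16 January 2030; 13 January 2030 is 3 days before the earliest permitted date.
Later steps need not be reached.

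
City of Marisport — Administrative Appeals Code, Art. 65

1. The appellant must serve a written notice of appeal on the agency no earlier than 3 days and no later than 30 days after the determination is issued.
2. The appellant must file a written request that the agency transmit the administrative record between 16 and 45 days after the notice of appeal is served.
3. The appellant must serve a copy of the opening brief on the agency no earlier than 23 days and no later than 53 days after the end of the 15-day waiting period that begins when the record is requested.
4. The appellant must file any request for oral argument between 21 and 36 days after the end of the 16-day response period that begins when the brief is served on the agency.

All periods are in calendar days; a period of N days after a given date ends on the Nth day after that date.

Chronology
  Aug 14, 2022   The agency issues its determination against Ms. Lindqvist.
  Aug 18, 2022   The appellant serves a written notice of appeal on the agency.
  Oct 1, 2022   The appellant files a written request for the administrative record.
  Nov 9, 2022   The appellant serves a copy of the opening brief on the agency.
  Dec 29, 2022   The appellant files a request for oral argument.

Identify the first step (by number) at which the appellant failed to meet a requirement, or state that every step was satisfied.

None — every step was satisfied

Step 1 — 3 and 30 days from Aug 14, 2022 (when the determination is issued) are Aug 17, 2022 and Sep 13, 2022 respectively; done Aug 18, 2022 — within the window.
Step 2 — 16 and 45 days from Aug 18, 2022 (when the notice of appeal is served) are Sep 3, 2022 and Oct 2, 2022 respectively; done Oct 1, 2022 — within the window.
Step 3 — 23 and 53 days from Oct 16, 2022 (end of the 15-day waiting period, which began when the record is requested on Oct 1, 2022) are Nov 8, 2022 and Dec 8, 2022 respectively; Nov 9, 2022 falls inside that range.
Step 4 — 21 and 36 days from Nov 25, 2022 (end of the 16-day response period, which began when the brief is served on the agency on Nov 9, 2022) are Dec 16, 2022 and Dec 31, 2022 respectively; done Dec 29, 2022, which is between those dates.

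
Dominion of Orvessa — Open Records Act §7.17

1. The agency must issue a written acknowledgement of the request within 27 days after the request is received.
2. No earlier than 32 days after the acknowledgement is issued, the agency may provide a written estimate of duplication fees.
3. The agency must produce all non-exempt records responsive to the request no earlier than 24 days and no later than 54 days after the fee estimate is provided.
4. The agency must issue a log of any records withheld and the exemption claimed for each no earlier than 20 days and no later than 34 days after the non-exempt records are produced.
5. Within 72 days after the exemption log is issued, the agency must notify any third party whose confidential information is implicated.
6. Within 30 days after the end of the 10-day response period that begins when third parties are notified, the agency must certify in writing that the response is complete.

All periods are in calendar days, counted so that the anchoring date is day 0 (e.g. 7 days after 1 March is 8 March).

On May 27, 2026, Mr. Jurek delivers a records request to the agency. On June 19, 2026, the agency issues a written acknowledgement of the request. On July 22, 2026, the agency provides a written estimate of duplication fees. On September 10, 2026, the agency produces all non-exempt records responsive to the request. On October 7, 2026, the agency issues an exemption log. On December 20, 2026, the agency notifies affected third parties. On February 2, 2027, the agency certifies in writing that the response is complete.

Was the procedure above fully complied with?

No

Step 1 — counting 27 days from May 27, 2026 (when the request is received) gives a deadline of June 23, 2026; June 19, 2026 is within that limit.
Step 2 — must wait 32 days from June 19, 2026 (when the acknowledgement is issued), so not before July 21, 2026; done July 22, 2026 — permitted.
Step 3 — 24 and 54 days from July 22, 2026 (when the fee estimate is provided) are August 15, 2026 and September 14, 2026 respectively; done September 10, 2026, which is between those dates.
Step 4 — 20 and 34 days from September 10, 2026 (when the non-exempt records are produced) are September 30, 2026 and October 14, 2026 respectively; done October 7, 2026 — within the window.
Step 5 — counting 72 days from October 7, 2026 (when the exemption log is issued) gives a deadline of December 18, 2026; done December 20, 2026 — 2 days late.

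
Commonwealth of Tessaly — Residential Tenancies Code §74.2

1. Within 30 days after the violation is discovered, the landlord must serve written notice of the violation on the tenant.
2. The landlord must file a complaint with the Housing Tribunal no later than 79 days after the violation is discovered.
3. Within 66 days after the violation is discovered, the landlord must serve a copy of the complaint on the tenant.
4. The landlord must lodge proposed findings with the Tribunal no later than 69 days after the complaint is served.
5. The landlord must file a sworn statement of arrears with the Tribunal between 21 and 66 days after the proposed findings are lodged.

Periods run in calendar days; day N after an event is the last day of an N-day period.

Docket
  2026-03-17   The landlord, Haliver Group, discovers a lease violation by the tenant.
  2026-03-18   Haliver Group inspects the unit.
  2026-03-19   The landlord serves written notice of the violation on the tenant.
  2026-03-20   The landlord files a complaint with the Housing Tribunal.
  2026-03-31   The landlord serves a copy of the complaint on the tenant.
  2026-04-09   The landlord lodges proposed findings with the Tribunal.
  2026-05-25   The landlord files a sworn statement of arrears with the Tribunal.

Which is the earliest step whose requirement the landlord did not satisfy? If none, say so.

(1) due by 2026-03-17 + 30 days = 2026-04-16; completed 2026-03-19, before the deadline.
(2) due by 2026-03-17 + 79 days = 2026-06-04; 2026-03-20 is within that limit.
(3) due by 2026-03-17 + 66 days = 2026-05-22; done 2026-03-31 — timely.
(4) due by 2026-03-31 + 69 days = 2026-06-08; 2026-04-09 is within that limit.
(5) the permitted window runs from 2026-04-09 + 21 = 2026-04-30 to 2026-04-09 + 66 = 2026-06-14; 2026-05-25 falls inside that range.

None — every step was satisfied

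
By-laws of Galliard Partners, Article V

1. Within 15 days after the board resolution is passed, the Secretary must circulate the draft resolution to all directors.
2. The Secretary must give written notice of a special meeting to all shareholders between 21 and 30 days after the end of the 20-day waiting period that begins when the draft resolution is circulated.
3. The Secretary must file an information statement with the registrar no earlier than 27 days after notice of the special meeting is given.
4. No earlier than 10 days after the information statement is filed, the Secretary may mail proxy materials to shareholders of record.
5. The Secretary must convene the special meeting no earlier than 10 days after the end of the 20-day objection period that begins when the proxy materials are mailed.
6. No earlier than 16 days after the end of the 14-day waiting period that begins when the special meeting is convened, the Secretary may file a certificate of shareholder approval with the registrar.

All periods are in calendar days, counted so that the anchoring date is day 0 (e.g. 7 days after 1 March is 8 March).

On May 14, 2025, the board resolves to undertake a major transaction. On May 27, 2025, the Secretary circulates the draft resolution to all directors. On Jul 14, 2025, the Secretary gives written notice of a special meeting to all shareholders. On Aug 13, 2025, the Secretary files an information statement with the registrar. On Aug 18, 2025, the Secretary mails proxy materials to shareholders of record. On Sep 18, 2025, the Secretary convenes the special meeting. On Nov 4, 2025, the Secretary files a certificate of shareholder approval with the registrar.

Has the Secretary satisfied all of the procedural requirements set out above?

Step 1: 15 days after May 14, 2025 (when the board resolution is passed) is May 29, 2025; completed May 27, 2025, before the deadline.
Step 2: the window is 21–30 days after Jun 16, 2025 (end of the 20-day waiting period, which began when the draft resolution is circulated on May 27, 2025), so Jul 7, 2025 through Jul 16, 2025; Jul 14, 2025 falls inside that range.
Step 3: the earliest permitted date is 27 days after Jul 14, 2025 (when notice of the special meeting is given), i.e. Aug 10, 2025; Aug 13, 2025 is on or after that date.
Step 4: the earliest permitted date is 10 days after Aug 13, 2025 (when the information statement is filed), i.e. Aug 23, 2025; done Aug 18, 2025 — 5 days too early.
No need to go further; step 4 was not satisfied.

No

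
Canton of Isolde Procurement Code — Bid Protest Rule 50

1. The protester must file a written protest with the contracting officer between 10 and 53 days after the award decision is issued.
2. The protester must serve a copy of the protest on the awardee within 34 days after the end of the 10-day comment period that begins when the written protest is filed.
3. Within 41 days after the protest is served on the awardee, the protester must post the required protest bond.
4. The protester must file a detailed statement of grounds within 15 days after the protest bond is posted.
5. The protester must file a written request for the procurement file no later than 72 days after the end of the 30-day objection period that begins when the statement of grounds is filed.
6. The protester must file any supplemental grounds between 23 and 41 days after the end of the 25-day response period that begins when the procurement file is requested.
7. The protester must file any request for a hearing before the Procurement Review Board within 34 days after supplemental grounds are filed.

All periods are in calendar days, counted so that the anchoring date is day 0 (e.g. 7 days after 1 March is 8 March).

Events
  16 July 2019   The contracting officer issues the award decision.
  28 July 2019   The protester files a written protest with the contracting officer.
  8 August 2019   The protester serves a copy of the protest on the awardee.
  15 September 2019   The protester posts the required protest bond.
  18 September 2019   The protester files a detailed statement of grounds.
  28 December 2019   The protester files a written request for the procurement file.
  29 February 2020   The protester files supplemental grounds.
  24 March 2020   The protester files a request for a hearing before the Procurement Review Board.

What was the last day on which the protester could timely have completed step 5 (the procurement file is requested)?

The statement of grounds is filed on 18 September 2019; the 30-day objection period therefore ends 18 October 2019, and step 5 runs from that date. 72 days after 18 October 2019 is 29 December 2019.

29 December 2019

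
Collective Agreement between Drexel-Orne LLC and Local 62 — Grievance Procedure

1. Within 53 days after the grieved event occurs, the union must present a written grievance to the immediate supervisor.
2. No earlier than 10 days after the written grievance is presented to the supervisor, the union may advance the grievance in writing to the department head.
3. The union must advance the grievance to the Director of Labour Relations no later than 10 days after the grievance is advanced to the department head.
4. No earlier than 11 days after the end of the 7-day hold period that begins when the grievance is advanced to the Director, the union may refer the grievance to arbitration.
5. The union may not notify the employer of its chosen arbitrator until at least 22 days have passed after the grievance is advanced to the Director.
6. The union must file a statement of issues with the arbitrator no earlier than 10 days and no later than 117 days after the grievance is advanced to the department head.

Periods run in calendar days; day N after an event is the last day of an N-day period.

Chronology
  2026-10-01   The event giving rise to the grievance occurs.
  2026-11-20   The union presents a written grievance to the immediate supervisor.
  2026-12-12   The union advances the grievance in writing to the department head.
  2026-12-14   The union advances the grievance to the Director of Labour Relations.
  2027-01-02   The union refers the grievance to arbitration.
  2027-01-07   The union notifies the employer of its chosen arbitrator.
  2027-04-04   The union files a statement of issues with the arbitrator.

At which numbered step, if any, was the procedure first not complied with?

None — every step was satisfied

Step 1 — counting 53 days from 2026-10-01 (when the grieved event occurs) gives a deadline of 2026-11-23; done 2026-11-20 — timely.
Step 2 — must wait 10 days from 2026-11-20 (when the written grievance is presented to the supervisor), so not before 2026-11-30; done 2026-12-12 — permitted.
Step 3 — counting 10 days from 2026-12-12 (when the grievance is advanced to the department head) gives a deadline of 2026-12-22; 2026-12-14 is within that limit.
Step 4 — must wait 11 days from 2026-12-21 (end of the 7-day hold period, which began when the grievance is advanced to the Director on 2026-12-14), so not before 2027-01-01; done 2027-01-02, after the minimum wait.
Step 5 — must wait 22 days from 2026-12-14 (when the grievance is advanced to the Director), so not before 2027-01-05; done 2027-01-07 — permitted.
Step 6 — 10 and 117 days from 2026-12-12 (when the grievance is advanced to the department head) are 2026-12-22 and 2027-04-08 respectively; 2027-04-04 falls inside that range.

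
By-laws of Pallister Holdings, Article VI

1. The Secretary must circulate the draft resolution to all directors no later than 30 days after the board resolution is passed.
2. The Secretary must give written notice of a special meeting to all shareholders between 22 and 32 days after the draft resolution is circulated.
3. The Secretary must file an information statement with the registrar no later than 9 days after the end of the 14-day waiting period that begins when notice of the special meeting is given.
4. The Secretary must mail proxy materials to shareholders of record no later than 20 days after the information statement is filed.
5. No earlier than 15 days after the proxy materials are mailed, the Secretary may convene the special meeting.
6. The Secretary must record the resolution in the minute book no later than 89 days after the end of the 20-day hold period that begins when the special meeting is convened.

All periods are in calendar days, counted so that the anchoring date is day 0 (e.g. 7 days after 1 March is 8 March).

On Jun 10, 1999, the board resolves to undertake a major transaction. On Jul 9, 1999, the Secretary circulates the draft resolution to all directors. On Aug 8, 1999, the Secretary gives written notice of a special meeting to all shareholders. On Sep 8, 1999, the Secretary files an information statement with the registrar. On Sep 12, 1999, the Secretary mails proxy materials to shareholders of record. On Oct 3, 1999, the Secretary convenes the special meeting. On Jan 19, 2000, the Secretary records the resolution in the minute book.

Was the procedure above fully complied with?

(1) due by Jun 10, 1999 + 30 days = Jul 10, 1999; Jul 9, 1999 is within that limit.
(2) the permitted window runs from Jul 9, 1999 + 22 = Jul 31, 1999 to Jul 9, 1999 + 32 = Aug 10, 1999; Aug 8, 1999 falls inside that range.
(3) due by Aug 22, 1999 + 9 days = Aug 31, 1999; Sep 8, 1999 misses that deadline by 8 days.

No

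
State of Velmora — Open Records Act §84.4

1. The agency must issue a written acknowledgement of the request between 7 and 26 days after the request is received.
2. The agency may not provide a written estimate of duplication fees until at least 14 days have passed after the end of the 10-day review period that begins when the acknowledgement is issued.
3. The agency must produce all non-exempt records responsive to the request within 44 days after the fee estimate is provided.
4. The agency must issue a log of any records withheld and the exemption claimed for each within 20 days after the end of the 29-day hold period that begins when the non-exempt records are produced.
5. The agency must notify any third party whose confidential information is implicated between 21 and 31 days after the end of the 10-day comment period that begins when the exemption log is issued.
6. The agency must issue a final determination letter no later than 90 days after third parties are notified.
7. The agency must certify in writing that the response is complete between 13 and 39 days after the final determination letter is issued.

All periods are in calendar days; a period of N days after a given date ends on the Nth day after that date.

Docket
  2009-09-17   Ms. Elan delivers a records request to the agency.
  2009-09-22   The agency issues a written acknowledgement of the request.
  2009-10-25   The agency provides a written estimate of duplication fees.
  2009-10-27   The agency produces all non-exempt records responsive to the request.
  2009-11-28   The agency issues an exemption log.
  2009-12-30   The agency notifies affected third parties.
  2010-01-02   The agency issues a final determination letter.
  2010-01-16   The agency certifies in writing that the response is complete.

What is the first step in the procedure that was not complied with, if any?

Step 1

Step 1: the window is 7–26 days after 2009-09-17 (when the request is received), so 2009-09-24 through 2009-10-13; done 2009-09-22 — 2 days before the window opened.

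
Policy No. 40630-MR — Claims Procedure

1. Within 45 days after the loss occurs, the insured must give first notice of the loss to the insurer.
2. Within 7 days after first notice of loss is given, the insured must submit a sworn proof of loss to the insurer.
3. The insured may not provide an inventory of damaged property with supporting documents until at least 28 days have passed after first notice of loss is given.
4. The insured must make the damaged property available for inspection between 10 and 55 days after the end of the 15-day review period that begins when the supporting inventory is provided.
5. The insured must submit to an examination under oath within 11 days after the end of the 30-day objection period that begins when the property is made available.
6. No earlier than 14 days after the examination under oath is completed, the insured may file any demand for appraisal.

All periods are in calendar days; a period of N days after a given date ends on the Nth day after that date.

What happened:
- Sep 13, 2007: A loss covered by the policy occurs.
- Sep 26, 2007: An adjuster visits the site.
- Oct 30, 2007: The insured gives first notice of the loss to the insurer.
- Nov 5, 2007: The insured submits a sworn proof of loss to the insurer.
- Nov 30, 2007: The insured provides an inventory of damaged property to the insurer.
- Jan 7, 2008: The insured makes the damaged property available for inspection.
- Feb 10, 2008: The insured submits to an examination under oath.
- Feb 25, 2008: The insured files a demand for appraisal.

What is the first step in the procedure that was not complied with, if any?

(1) due by Sep 13, 2007 + 45 days = Oct 28, 2007; done Oct 30, 2007 — 2 days late.

Step 1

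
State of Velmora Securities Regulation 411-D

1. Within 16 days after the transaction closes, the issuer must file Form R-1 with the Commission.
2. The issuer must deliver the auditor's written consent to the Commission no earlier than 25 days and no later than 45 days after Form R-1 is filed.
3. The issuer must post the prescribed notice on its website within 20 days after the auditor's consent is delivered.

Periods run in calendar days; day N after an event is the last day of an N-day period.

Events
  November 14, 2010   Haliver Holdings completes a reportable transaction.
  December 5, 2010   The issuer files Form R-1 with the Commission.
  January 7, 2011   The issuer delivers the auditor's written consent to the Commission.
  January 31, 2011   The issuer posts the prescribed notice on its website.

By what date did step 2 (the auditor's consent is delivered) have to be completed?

Step 2 runs from December 5, 2010, when Form R-1 is filed. The window is 25–45 days after December 5, 2010; it closes on January 19, 2011.

January 19, 2011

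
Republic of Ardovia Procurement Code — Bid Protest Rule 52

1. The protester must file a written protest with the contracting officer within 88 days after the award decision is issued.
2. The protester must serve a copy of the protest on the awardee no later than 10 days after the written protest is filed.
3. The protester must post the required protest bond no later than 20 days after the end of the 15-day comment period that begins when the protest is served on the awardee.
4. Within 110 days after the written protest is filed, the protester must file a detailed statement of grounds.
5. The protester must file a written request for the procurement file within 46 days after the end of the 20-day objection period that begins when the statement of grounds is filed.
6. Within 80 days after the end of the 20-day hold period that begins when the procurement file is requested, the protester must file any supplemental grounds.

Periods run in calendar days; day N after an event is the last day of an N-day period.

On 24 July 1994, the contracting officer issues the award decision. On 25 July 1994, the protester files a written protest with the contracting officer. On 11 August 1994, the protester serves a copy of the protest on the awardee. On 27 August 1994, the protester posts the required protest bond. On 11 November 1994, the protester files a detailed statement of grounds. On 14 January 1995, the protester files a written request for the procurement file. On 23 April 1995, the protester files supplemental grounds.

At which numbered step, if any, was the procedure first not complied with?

Step 1: 88 days after 24 July 1994 (when the award decision is issued) is 20 October 1994; completed 25 July 1994, before the deadline.
Step 2: 10 days after 25 July 1994 (when the written protest is filed) is 4 August 1994; not done until 11 August 1994, 7 days after the deadline.
No need to go further; step 2 was not satisfied.

Step 2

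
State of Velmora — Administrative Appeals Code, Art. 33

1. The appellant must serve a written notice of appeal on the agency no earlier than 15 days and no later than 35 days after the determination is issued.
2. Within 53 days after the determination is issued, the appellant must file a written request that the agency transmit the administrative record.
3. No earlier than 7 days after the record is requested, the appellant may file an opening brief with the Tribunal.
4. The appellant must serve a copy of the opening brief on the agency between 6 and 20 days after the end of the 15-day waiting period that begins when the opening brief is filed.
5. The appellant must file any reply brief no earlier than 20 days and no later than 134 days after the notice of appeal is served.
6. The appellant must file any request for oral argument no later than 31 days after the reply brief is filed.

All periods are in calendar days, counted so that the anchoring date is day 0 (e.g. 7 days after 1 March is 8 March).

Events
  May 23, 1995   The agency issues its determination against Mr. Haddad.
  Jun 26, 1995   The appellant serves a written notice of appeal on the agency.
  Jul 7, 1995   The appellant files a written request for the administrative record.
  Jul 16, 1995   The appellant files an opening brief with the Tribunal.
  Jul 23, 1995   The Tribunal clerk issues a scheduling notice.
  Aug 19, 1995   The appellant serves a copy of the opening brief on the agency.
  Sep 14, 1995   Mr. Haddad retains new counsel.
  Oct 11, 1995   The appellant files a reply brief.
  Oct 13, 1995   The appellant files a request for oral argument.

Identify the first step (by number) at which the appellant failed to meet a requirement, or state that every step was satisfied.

None — every step was satisfied

Step 1: the window is 15–35 days after May 23, 1995 (when the determination is issued), so Jun 7, 1995 through Jun 27, 1995; Jun 26, 1995 falls inside that range.
Step 2: 53 days after May 23, 1995 (when the determination is issued) is Jul 15, 1995; done Jul 7, 1995 — timely.
Step 3: the earliest permitted date is 7 days after Jul 7, 1995 (when the record is requested), i.e. Jul 14, 1995; done Jul 16, 1995, after the minimum wait.
Step 4: the window is 6–20 days after Jul 31, 1995 (end of the 15-day waiting period, which began when the opening brief is filed on Jul 16, 1995), so Aug 6, 1995 through Aug 20, 1995; Aug 19, 1995 falls inside that range.
Step 5: the window is 20–134 days after Jun 26, 1995 (when the notice of appeal is served), so Jul 16, 1995 through Nov 7, 1995; done Oct 11, 1995, which is between those dates.
Step 6: 31 days after Oct 11, 1995 (when the reply brief is filed) is Nov 11, 1995; completed Oct 13, 1995, before the deadline.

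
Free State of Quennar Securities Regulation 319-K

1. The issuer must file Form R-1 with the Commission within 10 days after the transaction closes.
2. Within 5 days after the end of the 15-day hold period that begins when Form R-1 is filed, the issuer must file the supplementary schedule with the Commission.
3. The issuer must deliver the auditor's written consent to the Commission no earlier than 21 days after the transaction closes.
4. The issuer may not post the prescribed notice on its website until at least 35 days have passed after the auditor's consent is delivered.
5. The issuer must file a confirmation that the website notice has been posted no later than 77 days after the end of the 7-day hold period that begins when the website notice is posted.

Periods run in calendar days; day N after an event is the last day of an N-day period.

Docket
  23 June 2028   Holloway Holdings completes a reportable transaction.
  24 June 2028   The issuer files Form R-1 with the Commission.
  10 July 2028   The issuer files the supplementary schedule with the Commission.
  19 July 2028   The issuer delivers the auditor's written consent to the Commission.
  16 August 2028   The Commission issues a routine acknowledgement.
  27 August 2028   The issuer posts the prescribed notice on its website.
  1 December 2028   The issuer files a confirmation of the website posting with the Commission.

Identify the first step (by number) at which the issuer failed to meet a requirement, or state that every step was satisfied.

Step 5

Step 1: 10 days after 23 June 2028 (when the transaction closes) is 3 July 2028; 24 June 2028 is within that limit.
Step 2: 5 days after 9 July 2028 (end of the 15-day hold period, which began when Form R-1 is filed on 24 June 2028) is 14 July 2028; done 10 July 2028 — timely.
Step 3: the earliest permitted date is 21 days after 23 June 2028 (when the transaction closes), i.e. 14 July 2028; done 19 July 2028 — permitted.
Step 4: the earliest permitted date is 35 days after 19 July 2028 (when the auditor's consent is delivered), i.e. 23 August 2028; 27 August 2028 is on or after that date.
Step 5: 77 days after 3 September 2028 (end of the 7-day hold period, which began when the website notice is posted on 27 August 2028) is 19 November 2028; 1 December 2028 misses that deadline by 12 days.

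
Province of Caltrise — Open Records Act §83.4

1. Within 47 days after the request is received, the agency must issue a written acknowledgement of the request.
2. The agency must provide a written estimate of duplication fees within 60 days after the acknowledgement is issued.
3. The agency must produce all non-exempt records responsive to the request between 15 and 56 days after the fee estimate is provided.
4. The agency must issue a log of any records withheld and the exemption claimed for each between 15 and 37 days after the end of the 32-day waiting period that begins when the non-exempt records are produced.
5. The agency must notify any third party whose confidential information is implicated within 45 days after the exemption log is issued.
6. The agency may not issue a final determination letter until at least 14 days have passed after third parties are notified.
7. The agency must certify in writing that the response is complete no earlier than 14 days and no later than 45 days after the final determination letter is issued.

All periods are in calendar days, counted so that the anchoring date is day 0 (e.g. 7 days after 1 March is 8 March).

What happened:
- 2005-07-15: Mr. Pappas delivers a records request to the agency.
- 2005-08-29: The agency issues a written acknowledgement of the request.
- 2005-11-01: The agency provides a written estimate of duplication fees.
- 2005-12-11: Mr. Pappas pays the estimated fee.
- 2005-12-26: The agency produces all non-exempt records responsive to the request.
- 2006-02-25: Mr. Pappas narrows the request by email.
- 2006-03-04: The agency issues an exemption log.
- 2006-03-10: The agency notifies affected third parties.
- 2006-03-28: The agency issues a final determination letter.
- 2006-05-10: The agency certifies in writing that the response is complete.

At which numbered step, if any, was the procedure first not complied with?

Step 2

Step 1 — counting 47 days from 2005-07-15 (when the request is received) gives a deadline of 2005-08-31; done 2005-08-29 — timely.
Step 2 — counting 60 days from 2005-08-29 (when the acknowledgement is issued) gives a deadline of 2005-10-28; not done until 2005-11-01, 4 days after the deadline.
The analysis stops there.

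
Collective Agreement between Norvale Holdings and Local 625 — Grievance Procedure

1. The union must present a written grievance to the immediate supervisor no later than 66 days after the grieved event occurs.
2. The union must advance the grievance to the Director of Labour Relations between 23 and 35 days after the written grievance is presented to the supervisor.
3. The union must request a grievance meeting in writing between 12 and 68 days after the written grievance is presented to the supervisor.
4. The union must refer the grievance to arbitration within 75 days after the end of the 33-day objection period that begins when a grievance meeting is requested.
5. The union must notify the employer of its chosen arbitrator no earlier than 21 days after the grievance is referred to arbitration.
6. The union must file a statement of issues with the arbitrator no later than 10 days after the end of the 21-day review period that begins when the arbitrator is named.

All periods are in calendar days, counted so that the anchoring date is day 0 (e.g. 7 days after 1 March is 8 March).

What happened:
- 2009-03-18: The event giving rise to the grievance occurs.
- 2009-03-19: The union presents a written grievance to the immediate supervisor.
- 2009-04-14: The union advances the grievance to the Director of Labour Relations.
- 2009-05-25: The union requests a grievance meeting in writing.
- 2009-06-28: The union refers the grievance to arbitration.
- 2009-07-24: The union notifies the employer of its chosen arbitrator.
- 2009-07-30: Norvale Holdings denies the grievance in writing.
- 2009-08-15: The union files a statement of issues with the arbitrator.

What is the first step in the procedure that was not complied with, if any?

Step 1 — counting 66 days from 2009-03-18 (when the grieved event occurs) gives a deadline of 2009-05-23; done 2009-03-19 — timely.
Step 2 — 23 and 35 days from 2009-03-19 (when the written grievance is presented to the supervisor) are 2009-04-11 and 2009-04-23 respectively; 2009-04-14 falls inside that range.
Step 3 — 12 and 68 days from 2009-03-19 (when the written grievance is presented to the supervisor) are 2009-03-31 and 2009-05-26 respectively; done 2009-05-25 — within the window.
Step 4 — counting 75 days from 2009-06-27 (end of the 33-day objection period, which began when a grievance meeting is requested on 2009-05-25) gives a deadline of 2009-09-10; done 2009-06-28 — timely.
Step 5 — must wait 21 days from 2009-06-28 (when the grievance is referred to arbitration), so not before 2009-07-19; done 2009-07-24 — permitted.
Step 6 — counting 10 days from 2009-08-14 (end of the 21-day review period, which began when the arbitrator is named on 2009-07-24) gives a deadline of 2009-08-24; completed 2009-08-15, before the deadline.

None — every step was satisfied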